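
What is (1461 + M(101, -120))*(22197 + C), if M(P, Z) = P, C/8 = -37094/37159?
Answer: 1287902693902/37159 ≈ 3.4659e+7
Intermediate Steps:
C = -296752/37159 (C = 8*(-37094/37159) = -296752/37159 ≈ -7.9860)
(1461 + M(101, -120))*(22197 + C) = (1461 + 101)*(22197 - 296752/37159) = 1562*(824521571/37159) = 1287902693902/37159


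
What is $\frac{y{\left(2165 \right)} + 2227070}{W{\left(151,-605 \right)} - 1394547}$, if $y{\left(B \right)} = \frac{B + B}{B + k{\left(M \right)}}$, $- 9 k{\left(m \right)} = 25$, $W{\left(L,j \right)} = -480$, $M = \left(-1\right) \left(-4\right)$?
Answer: $- \frac{4333882117}{2714722542} \approx -1.5964$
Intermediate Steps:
$M = 4$
$k{\left(m \right)} = - \frac{25}{9}$ ($k{\left(m \right)} = \left(- \frac{1}{9}\right) 25 = - \frac{25}{9}$)
$y{\left(B \right)} = \frac{2 B}{- \frac{25}{9} + B}$ ($y{\left(B \right)} = \frac{B + B}{B - \frac{25}{9}} = \frac{2 B}{- \frac{25}{9} + B}$)
$\frac{y{\left(2165 \right)} + 2227070}{W{\left(151,-605 \right)} - 1394547} = \frac{18 \cdot 2165 \frac{1}{-25 + 9 \cdot 2165} + 2227070}{-480 - 1394547} = \frac{18 \cdot 2165 \frac{1}{-25 + 19485} + 2227070}{-1395027} = \left(18 \cdot 2165 \cdot \frac{1}{19460} + 2227070\right) \left(- \frac{1}{1395027}\right) = \left(\frac{3897}{1946} + 2227070\right) \left(- \frac{1}{1395027}\right) = \frac{4333882117}{1946} \left(- \frac{1}{1395027}\right) = - \frac{4333882117}{2714722542}$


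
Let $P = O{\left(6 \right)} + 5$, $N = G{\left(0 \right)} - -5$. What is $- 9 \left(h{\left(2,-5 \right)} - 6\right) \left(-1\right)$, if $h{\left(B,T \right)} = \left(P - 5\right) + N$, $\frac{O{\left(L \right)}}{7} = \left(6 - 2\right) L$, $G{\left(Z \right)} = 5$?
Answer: $1548$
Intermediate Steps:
$O{\left(L \right)} = 28 L$ ($O{\left(L \right)} = 7 \left(6 - 2\right) L = 7 \cdot 4 L = 28 L$)
$N = 10$ ($N = 5 - -5 = 5 + 5 = 10$)
$P = 173$ ($P = 28 \cdot 6 + 5 = 168 + 5 = 173$)
$h{\left(B,T \right)} = 178$ ($h{\left(B,T \right)} = \left(173 - 5\right) + 10 = 168 + 10 = 178$)
$- 9 \left(h{\left(2,-5 \right)} - 6\right) \left(-1\right) = - 9 \left(178 - 6\right) \left(-1\right) = \left(-9\right) 172 \left(-1\right) = \left(-1548\right) \left(-1\right) = 1548$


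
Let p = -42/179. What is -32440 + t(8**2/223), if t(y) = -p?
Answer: -5806718/179 ≈ -32440.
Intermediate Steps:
p = -42/179 (p = -42*1/179 = -42/179 ≈ -0.23464)
t(y) = 42/179 (t(y) = -1*(-42/179) = 42/179)
-32440 + t(8**2/223) = -32440 + 42/179 = -5806718/179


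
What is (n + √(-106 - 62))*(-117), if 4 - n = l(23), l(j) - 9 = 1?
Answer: 702 - 234*I*√42 ≈ 702.0 - 1516.5*I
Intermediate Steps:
l(j) = 10 (l(j) = 9 + 1 = 10)
n = -6 (n = 4 - 1*10 = 4 - 10 = -6)
(n + √(-106 - 62))*(-117) = (-6 + √(-106 - 62))*(-117) = (-6 + √(-168))*(-117) = (-6 + 2*I*√42)*(-117) = 702 - 234*I*√42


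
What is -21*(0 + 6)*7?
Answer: -882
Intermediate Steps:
-21*(0 + 6)*7 = -21*6*7 = -7*18*7 = -126*7 = -882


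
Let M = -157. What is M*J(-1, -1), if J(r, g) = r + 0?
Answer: 157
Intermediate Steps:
J(r, g) = r
M*J(-1, -1) = -157*(-1) = 157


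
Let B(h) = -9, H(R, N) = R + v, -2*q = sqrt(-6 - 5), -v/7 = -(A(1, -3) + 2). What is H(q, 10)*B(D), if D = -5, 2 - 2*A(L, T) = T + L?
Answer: -252 + 9*I*sqrt(11)/2 ≈ -252.0 + 14.925*I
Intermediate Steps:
A(L, T) = 1 - L/2 - T/2 (A(L, T) = 1 - (T + L)/2 = 1 - (L + T)/2 = 1 + (-L/2 - T/2) = 1 - L/2 - T/2)
v = 28 (v = -(-7)*((1 - 1/2*1 - 1/2*(-3)) + 2) = -(-7)*((1 - 1/2 + 3/2) + 2) = -(-7)*(2 + 2) = -(-7)*4 = -7*(-4) = 28)
q = -I*sqrt(11)/2 (q = -sqrt(-6 - 5)/2 = -I*sqrt(11)/2 ≈ -1.6583*I)
H(R, N) = 28 + R (H(R, N) = R + 28 = 28 + R)
H(q, 10)*B(D) = (28 - I*sqrt(11)/2)*(-9) = -252 + 9*I*sqrt(11)/2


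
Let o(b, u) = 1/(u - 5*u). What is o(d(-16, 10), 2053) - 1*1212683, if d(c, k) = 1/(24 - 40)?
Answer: -9958552797/8212 ≈ -1.2127e+6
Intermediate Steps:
d(c, k) = -1/16 (d(c, k) = 1/(-16) = -1/16)
o(b, u) = -1/(4*u) (o(b, u) = 1/(-4*u) = -1/(4*u))
o(d(-16, 10), 2053) - 1*1212683 = -¼/2053 - 1*1212683 = -¼*1/2053 - 1212683 = -1/8212 - 1212683 = -9958552797/8212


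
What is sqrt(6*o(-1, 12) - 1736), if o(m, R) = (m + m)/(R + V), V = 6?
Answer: I*sqrt(15630)/3 ≈ 41.673*I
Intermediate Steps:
o(m, R) = 2*m/(6 + R) (o(m, R) = (m + m)/(R + 6) = (2*m)/(6 + R) = 2*m/(6 + R))
sqrt(6*o(-1, 12) - 1736) = sqrt(6*(2*(-1)/(6 + 12)) - 1736) = sqrt(6*(2*(-1)/18) - 1736) = sqrt(6*(2*(-1)*(1/18)) - 1736) = sqrt(6*(-1/9) - 1736) = sqrt(-2/3 - 1736) = sqrt(-5210/3) = I*sqrt(15630)/3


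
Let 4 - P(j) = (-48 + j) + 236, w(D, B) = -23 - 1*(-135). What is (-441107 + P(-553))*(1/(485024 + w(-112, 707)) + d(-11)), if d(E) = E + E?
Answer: 2351996353679/242568 ≈ 9.6962e+6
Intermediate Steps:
d(E) = 2*E
w(D, B) = 112 (w(D, B) = -23 + 135 = 112)
P(j) = -184 - j (P(j) = 4 - ((-48 + j) + 236) = 4 - (188 + j) = 4 + (-188 - j) = -184 - j)
(-441107 + P(-553))*(1/(485024 + w(-112, 707)) + d(-11)) = (-441107 + (-184 - 1*(-553)))*(1/(485024 + 112) + 2*(-11)) = (-441107 + (-184 + 553))*(1/485136 - 22) = (-441107 + 369)*(1/485136 - 22) = -440738*(-10672991/485136) = 2351996353679/242568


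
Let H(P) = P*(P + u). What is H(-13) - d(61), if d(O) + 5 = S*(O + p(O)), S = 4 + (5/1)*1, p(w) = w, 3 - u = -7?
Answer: -1054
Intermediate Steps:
u = 10 (u = 3 - 1*(-7) = 3 + 7 = 10)
S = 9 (S = 4 + (5*1)*1 = 4 + 5*1 = 4 + 5 = 9)
H(P) = P*(10 + P) (H(P) = P*(P + 10) = P*(10 + P))
d(O) = -5 + 18*O (d(O) = -5 + 9*(O + O) = -5 + 9*(2*O) = -5 + 18*O)
H(-13) - d(61) = -13*(10 - 13) - (-5 + 18*61) = -13*(-3) - (-5 + 1098) = 39 - 1*1093 = 39 - 1093 = -1054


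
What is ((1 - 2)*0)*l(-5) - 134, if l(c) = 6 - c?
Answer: -134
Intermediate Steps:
((1 - 2)*0)*l(-5) - 134 = ((1 - 2)*0)*(6 - 1*(-5)) - 134 = (-1*0)*(6 + 5) - 134 = 0*11 - 134 = 0 - 134 = -134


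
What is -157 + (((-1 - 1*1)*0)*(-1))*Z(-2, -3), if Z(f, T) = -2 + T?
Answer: -157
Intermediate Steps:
-157 + (((-1 - 1*1)*0)*(-1))*Z(-2, -3) = -157 + (((-1 - 1*1)*0)*(-1))*(-2 - 3) = -157 + (((-1 - 1)*0)*(-1))*(-5) = -157 + (-2*0*(-1))*(-5) = -157 + (0*(-1))*(-5) = -157 + 0*(-5) = -157 + 0 = -157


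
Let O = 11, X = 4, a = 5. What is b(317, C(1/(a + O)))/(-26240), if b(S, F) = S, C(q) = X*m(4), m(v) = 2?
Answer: -317/26240 ≈ -0.012081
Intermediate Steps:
C(q) = 8 (C(q) = 4*2 = 8)
b(317, C(1/(a + O)))/(-26240) = 317/(-26240) = 317*(-1/26240) = -317/26240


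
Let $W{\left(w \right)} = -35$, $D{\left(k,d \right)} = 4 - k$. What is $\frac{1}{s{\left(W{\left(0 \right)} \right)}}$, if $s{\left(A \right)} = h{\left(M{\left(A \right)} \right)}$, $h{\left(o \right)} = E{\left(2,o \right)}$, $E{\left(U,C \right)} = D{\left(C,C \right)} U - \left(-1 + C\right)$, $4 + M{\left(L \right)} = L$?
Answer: $\frac{1}{126} \approx 0.0079365$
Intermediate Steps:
$M{\left(L \right)} = -4 + L$
$E{\left(U,C \right)} = 1 - C + U \left(4 - C\right)$ ($E{\left(U,C \right)} = \left(4 - C\right) U - \left(-1 + C\right) = U \left(4 - C\right) - \left(-1 + C\right) = 1 - C + U \left(4 - C\right)$)
$h{\left(o \right)} = 9 - 3 o$ ($h{\left(o \right)} = 1 - o - 2 \left(-4 + o\right) = 1 - o - \left(-8 + 2 o\right) = 9 - 3 o$)
$s{\left(A \right)} = 21 - 3 A$ ($s{\left(A \right)} = 9 - 3 \left(-4 + A\right) = 9 - \left(-12 + 3 A\right) = 21 - 3 A$)
$\frac{1}{s{\left(W{\left(0 \right)} \right)}} = \frac{1}{21 - -105} = \frac{1}{21 + 105} = \frac{1}{126}$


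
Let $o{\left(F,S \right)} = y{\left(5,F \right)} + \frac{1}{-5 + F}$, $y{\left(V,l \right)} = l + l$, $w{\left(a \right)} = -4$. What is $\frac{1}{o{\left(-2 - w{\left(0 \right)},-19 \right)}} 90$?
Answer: $\frac{270}{11} \approx 24.545$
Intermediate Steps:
$y{\left(V,l \right)} = 2 l$
$o{\left(F,S \right)} = \frac{1}{-5 + F} + 2 F$ ($o{\left(F,S \right)} = 2 F + \frac{1}{-5 + F} = \frac{1}{-5 + F} + 2 F$)
$\frac{1}{o{\left(-2 - w{\left(0 \right)},-19 \right)}} 90 = \frac{1}{\frac{1}{-5 - -2} \left(1 - 10 \left(-2 - -4\right) + 2 \left(-2 - -4\right)^{2}\right)} 90 = \frac{1}{\frac{1}{-5 + \left(-2 + 4\right)} \left(1 - 10 \left(-2 + 4\right) + 2 \left(-2 + 4\right)^{2}\right)} 90 = \frac{1}{\frac{1}{-5 + 2} \left(1 - 20 + 2 \cdot 2^{2}\right)} 90 = \frac{1}{\frac{1}{-3} \left(1 - 20 + 2 \cdot 4\right)} 90 = \frac{1}{\left(- \frac{1}{3}\right) \left(1 - 20 + 8\right)} 90 = \frac{1}{\left(- \frac{1}{3}\right) \left(-11\right)} 90 = \frac{1}{\frac{11}{3}} \cdot 90 = \frac{3}{11} \cdot 90 = \frac{270}{11}$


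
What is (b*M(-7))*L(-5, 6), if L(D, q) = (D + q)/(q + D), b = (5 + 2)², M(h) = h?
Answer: -343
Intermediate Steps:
b = 49 (b = 7² = 49)
L(D, q) = 1 (L(D, q) = (D + q)/(D + q) = 1)
(b*M(-7))*L(-5, 6) = (49*(-7))*1 = -343*1 = -343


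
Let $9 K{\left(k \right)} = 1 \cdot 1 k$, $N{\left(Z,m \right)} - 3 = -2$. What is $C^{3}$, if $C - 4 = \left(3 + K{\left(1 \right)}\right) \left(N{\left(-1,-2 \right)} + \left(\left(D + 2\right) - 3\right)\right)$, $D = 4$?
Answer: $\frac{3241792}{729} \approx 4446.9$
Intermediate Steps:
$N{\left(Z,m \right)} = 1$ ($N{\left(Z,m \right)} = 3 - 2 = 1$)
$K{\left(k \right)} = \frac{k}{9}$ ($K{\left(k \right)} = \frac{1 \cdot 1 k}{9} = \frac{1 k}{9} = \frac{k}{9}$)
$C = \frac{148}{9}$ ($C = 4 + \left(3 + \frac{1}{9} \cdot 1\right) \left(1 + \left(\left(4 + 2\right) - 3\right)\right) = 4 + \left(3 + \frac{1}{9}\right) \left(1 + \left(6 - 3\right)\right) = 4 + \frac{28 \left(1 + 3\right)}{9} = 4 + \frac{28}{9} \cdot 4 = 4 + \frac{112}{9} = \frac{148}{9} \approx 16.444$)
$C^{3} = \left(\frac{148}{9}\right)^{3} = \frac{3241792}{729}$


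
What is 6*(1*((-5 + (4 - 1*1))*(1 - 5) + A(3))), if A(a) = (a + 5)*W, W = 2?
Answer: 144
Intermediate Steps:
A(a) = 10 + 2*a (A(a) = (a + 5)*2 = (5 + a)*2 = 10 + 2*a)
6*(1*((-5 + (4 - 1*1))*(1 - 5) + A(3))) = 6*(1*((-5 + (4 - 1*1))*(1 - 5) + (10 + 2*3))) = 6*(1*((-5 + (4 - 1))*(-4) + (10 + 6))) = 6*(1*((-5 + 3)*(-4) + 16)) = 6*(1*(-2*(-4) + 16)) = 6*(1*(8 + 16)) = 6*(1*24) = 6*24 = 144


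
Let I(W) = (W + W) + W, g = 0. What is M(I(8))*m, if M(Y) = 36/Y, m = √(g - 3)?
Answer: 3*I*√3/2 ≈ 2.5981*I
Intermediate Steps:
m = I*√3 (m = √(0 - 3) = √(-3) = I*√3 ≈ 1.732*I)
I(W) = 3*W (I(W) = 2*W + W = 3*W)
M(I(8))*m = (36/((3*8)))*(I*√3) = (36/24)*(I*√3) = (36*(1/24))*(I*√3) = 3*(I*√3)/2 = 3*I*√3/2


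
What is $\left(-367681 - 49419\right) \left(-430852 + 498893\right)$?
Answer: $-28379901100$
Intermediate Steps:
$\left(-367681 - 49419\right) \left(-430852 + 498893\right) = \left(-417100\right) 68041 = -28379901100$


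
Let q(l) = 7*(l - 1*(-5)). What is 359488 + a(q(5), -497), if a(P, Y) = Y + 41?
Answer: 359032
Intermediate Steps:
q(l) = 35 + 7*l (q(l) = 7*(l + 5) = 7*(5 + l) = 35 + 7*l)
a(P, Y) = 41 + Y
359488 + a(q(5), -497) = 359488 + (41 - 497) = 359488 - 456 = 359032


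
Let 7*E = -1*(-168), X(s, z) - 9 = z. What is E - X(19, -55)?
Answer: 70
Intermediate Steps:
X(s, z) = 9 + z
E = 24 (E = (-1*(-168))/7 = (⅐)*168 = 24)
E - X(19, -55) = 24 - (9 - 55) = 24 - 1*(-46) = 24 + 46 = 70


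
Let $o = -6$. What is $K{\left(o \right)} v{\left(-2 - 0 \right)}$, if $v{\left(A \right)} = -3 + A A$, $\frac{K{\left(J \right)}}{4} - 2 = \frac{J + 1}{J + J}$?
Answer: $\frac{29}{3} \approx 9.6667$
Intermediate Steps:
$K{\left(J \right)} = 8 + \frac{2 \left(1 + J\right)}{J}$ ($K{\left(J \right)} = 8 + 4 \frac{J + 1}{J + J} = 8 + 4 \frac{1 + J}{2 J} = 8 + \frac{2 \left(1 + J\right)}{J}$)
$v{\left(A \right)} = -3 + A^{2}$
$K{\left(o \right)} v{\left(-2 - 0 \right)} = \left(10 + \frac{2}{-6}\right) \left(-3 + \left(-2 - 0\right)^{2}\right) = \left(10 + 2 \left(- \frac{1}{6}\right)\right) \left(-3 + \left(-2 + 0\right)^{2}\right) = \left(10 - \frac{1}{3}\right) \left(-3 + \left(-2\right)^{2}\right) = \frac{29 \left(-3 + 4\right)}{3} = \frac{29}{3} \cdot 1 = \frac{29}{3}$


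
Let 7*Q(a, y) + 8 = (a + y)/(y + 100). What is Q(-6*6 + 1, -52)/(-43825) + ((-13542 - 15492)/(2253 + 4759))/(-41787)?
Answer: 2987151/22789701200 ≈ 0.00013107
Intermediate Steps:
Q(a, y) = -8/7 + (a + y)/(7*(100 + y)) (Q(a, y) = -8/7 + ((a + y)/(y + 100))/7 = -8/7 + ((a + y)/(100 + y))/7 = -8/7 + (a + y)/(7*(100 + y)))
Q(-6*6 + 1, -52)/(-43825) + ((-13542 - 15492)/(2253 + 4759))/(-41787) = ((-800 + (-6*6 + 1) - 7*(-52))/(7*(100 - 52)))/(-43825) + ((-13542 - 15492)/(2253 + 4759))/(-41787) = ((⅐)*(-800 + (-36 + 1) + 364)/48)*(-1/43825) - 29034/7012*(-1/41787) = ((⅐)*(1/48)*(-800 - 35 + 364))*(-1/43825) - 29034*1/7012*(-1/41787) = ((⅐)*(1/48)*(-471))*(-1/43825) - 14517/3506*(-1/41787) = -157/112*(-1/43825) + 1613/16278358 = 157/4908400 + 1613/16278358 = 2987151/22789701200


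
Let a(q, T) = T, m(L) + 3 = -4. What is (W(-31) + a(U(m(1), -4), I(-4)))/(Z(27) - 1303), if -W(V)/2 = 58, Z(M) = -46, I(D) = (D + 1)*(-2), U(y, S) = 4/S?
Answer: 110/1349 ≈ 0.081542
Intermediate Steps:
m(L) = -7 (m(L) = -3 - 4 = -7)
I(D) = -2 - 2*D (I(D) = (1 + D)*(-2) = -2 - 2*D)
W(V) = -116 (W(V) = -2*58 = -116)
(W(-31) + a(U(m(1), -4), I(-4)))/(Z(27) - 1303) = (-116 + (-2 - 2*(-4)))/(-46 - 1303) = (-116 + (-2 + 8))/(-1349) = (-116 + 6)*(-1/1349) = -110*(-1/1349) = 110/1349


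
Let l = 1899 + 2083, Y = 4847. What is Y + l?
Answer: 8829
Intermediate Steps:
l = 3982
Y + l = 4847 + 3982 = 8829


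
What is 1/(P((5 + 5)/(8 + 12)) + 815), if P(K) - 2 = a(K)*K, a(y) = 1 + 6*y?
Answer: 1/819 ≈ 0.0012210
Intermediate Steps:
P(K) = 2 + K*(1 + 6*K) (P(K) = 2 + (1 + 6*K)*K = 2 + K*(1 + 6*K))
1/(P((5 + 5)/(8 + 12)) + 815) = 1/((2 + ((5 + 5)/(8 + 12))*(1 + 6*((5 + 5)/(8 + 12)))) + 815) = 1/((2 + (10/20)*(1 + 6*(10/20))) + 815) = 1/((2 + (10*(1/20))*(1 + 6*(10*(1/20)))) + 815) = 1/((2 + (1 + 6*(1/2))/2) + 815) = 1/((2 + (1 + 3)/2) + 815) = 1/((2 + (1/2)*4) + 815) = 1/((2 + 2) + 815) = 1/(4 + 815) = 1/819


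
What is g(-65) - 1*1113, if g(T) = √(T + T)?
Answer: -1113 + I*√130 ≈ -1113.0 + 11.402*I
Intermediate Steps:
g(T) = √2*√T (g(T) = √(2*T) = √2*√T)
g(-65) - 1*1113 = √2*√(-65) - 1*1113 = √2*(I*√65) - 1113 = I*√130 - 1113 = -1113 + I*√130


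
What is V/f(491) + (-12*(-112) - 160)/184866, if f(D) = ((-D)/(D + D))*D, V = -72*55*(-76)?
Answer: -55636980688/45384603 ≈ -1225.9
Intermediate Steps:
V = 300960 (V = -3960*(-76) = 300960)
f(D) = -D/2 (f(D) = ((-D)/((2*D)))*D = ((1/(2*D))*(-D))*D = -D/2)
V/f(491) + (-12*(-112) - 160)/184866 = 300960/((-½*491)) + (-12*(-112) - 160)/184866 = 300960/(-491/2) + (1344 - 160)*(1/184866) = 300960*(-2/491) + 1184*(1/184866) = -601920/491 + 592/92433 = -55636980688/45384603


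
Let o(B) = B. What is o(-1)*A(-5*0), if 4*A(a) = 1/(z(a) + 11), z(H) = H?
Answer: -1/44 ≈ -0.022727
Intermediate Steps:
A(a) = 1/(4*(11 + a)) (A(a) = 1/(4*(a + 11)) = 1/(4*(11 + a)))
o(-1)*A(-5*0) = -1/(4*(11 - 5*0)) = -1/(4*(11 + 0)) = -1/(4*11) = -1*1/44 = -1/44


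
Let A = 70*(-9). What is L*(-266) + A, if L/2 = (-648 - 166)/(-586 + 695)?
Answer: 364378/109 ≈ 3342.9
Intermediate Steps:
A = -630
L = -1628/109 (L = 2*((-648 - 166)/(-586 + 695)) = 2*(-814/109) = -1628/109 ≈ -14.936)
L*(-266) + A = -1628/109*(-266) - 630 = 433048/109 - 630 = 364378/109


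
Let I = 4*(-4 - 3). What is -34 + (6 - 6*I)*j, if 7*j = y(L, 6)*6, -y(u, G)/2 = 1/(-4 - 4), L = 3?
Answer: 23/7 ≈ 3.2857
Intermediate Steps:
y(u, G) = ¼ (y(u, G) = -2/(-4 - 4) = -2/(-8) = -2*(-⅛) = ¼)
I = -28 (I = 4*(-7) = -28)
j = 3/14 (j = ((¼)*6)/7 = (⅐)*(3/2) = 3/14 ≈ 0.21429)
-34 + (6 - 6*I)*j = -34 + (6 - 6*(-28))*(3/14) = -34 + (6 + 168)*(3/14) = -34 + 174*(3/14) = -34 + 261/7 = 23/7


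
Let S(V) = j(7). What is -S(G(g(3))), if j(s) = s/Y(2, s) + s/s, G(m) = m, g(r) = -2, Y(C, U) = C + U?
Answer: -16/9 ≈ -1.7778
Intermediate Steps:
j(s) = 1 + s/(2 + s) (j(s) = s/(2 + s) + s/s = s/(2 + s) + 1 = 1 + s/(2 + s))
S(V) = 16/9 (S(V) = 2*(1 + 7)/(2 + 7) = 2*8/9 = 2*(1/9)*8 = 16/9)
-S(G(g(3))) = -1*16/9 = -16/9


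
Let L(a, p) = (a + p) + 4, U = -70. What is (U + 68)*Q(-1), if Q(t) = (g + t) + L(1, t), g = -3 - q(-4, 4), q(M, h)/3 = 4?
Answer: 24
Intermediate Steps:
q(M, h) = 12 (q(M, h) = 3*4 = 12)
L(a, p) = 4 + a + p
g = -15 (g = -3 - 1*12 = -3 - 12 = -15)
Q(t) = -10 + 2*t (Q(t) = (-15 + t) + (4 + 1 + t) = (-15 + t) + (5 + t) = -10 + 2*t)
(U + 68)*Q(-1) = (-70 + 68)*(-10 + 2*(-1)) = -2*(-10 - 2) = -2*(-12) = 24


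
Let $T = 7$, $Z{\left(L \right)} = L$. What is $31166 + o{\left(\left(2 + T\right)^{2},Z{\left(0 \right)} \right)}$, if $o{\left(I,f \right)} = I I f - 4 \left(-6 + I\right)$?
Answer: $30866$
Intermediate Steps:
$o{\left(I,f \right)} = 24 - 4 I + f I^{2}$ ($o{\left(I,f \right)} = I^{2} f - \left(-24 + 4 I\right) = f I^{2} - \left(-24 + 4 I\right) = 24 - 4 I + f I^{2}$)
$31166 + o{\left(\left(2 + T\right)^{2},Z{\left(0 \right)} \right)} = 31166 + \left(24 - 4 \left(2 + 7\right)^{2} + 0 \left(\left(2 + 7\right)^{2}\right)^{2}\right) = 31166 + \left(24 - 4 \cdot 9^{2} + 0 \left(9^{2}\right)^{2}\right) = 31166 + \left(24 - 324 + 0 \cdot 81^{2}\right) = 31166 + \left(24 - 324 + 0 \cdot 6561\right) = 31166 + \left(24 - 324 + 0\right) = 31166 - 300 = 30866$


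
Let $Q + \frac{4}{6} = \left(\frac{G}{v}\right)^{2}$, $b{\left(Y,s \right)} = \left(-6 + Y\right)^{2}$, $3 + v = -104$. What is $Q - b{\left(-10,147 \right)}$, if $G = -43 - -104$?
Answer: $- \frac{8804567}{34347} \approx -256.34$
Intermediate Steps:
$v = -107$ ($v = -3 - 104 = -107$)
$G = 61$ ($G = -43 + 104 = 61$)
$Q = - \frac{11735}{34347}$ ($Q = - \frac{2}{3} + \left(\frac{61}{-107}\right)^{2} = - \frac{2}{3} + \left(61 \left(- \frac{1}{107}\right)\right)^{2} = - \frac{2}{3} + \left(- \frac{61}{107}\right)^{2} = - \frac{2}{3} + \frac{3721}{11449} = - \frac{11735}{34347} \approx -0.34166$)
$Q - b{\left(-10,147 \right)} = - \frac{11735}{34347} - \left(-6 - 10\right)^{2} = - \frac{11735}{34347} - \left(-16\right)^{2} = - \frac{11735}{34347} - 256 = - \frac{8804567}{34347}$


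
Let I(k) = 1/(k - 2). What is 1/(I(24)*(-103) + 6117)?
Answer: 22/134471 ≈ 0.00016360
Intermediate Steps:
I(k) = 1/(-2 + k)
1/(I(24)*(-103) + 6117) = 1/(-103/(-2 + 24) + 6117) = 1/(-103/22 + 6117) = 1/(134471/22) = 22/134471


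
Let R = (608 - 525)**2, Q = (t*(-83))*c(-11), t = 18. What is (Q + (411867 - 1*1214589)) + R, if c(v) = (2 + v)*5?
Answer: -728603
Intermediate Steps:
c(v) = 10 + 5*v
Q = 67230 (Q = (18*(-83))*(10 + 5*(-11)) = -1494*(10 - 55) = -1494*(-45) = 67230)
R = 6889 (R = 83**2 = 6889)
(Q + (411867 - 1*1214589)) + R = (67230 + (411867 - 1*1214589)) + 6889 = (67230 + (411867 - 1214589)) + 6889 = (67230 - 802722) + 6889 = -735492 + 6889 = -728603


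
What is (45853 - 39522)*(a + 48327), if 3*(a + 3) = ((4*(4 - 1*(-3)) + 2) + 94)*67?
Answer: 970415680/3 ≈ 3.2347e+8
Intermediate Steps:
a = 8299/3 (a = -3 + (((4*(4 - 1*(-3)) + 2) + 94)*67)/3 = -3 + (((4*(4 + 3) + 2) + 94)*67)/3 = -3 + (((4*7 + 2) + 94)*67)/3 = -3 + (((28 + 2) + 94)*67)/3 = -3 + ((30 + 94)*67)/3 = -3 + (124*67)/3 = -3 + (1/3)*8308 = -3 + 8308/3 = 8299/3 ≈ 2766.3)
(45853 - 39522)*(a + 48327) = (45853 - 39522)*(8299/3 + 48327) = 6331*(153280/3) = 970415680/3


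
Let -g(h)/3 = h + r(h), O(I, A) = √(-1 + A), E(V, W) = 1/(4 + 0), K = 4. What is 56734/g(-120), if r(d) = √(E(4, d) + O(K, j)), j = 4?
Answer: 56734/(360 - 3*√(¼ + √3)) ≈ 159.47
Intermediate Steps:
E(V, W) = ¼ (E(V, W) = 1/4 = ¼)
r(d) = √(¼ + √3) (r(d) = √(¼ + √(-1 + 4)) = √(¼ + √3))
g(h) = -3*h - 3*√(1 + 4*√3)/2 (g(h) = -3*(h + √(1 + 4*√3)/2) = -3*h - 3*√(1 + 4*√3)/2)
56734/g(-120) = 56734/(-3*(-120) - 3*√(1 + 4*√3)/2) = 56734/(360 - 3*√(1 + 4*√3)/2)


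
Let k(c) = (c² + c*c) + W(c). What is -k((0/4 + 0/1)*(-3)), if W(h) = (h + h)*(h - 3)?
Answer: 0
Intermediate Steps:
W(h) = 2*h*(-3 + h) (W(h) = (2*h)*(-3 + h) = 2*h*(-3 + h))
k(c) = 2*c² + 2*c*(-3 + c) (k(c) = (c² + c*c) + 2*c*(-3 + c) = (c² + c²) + 2*c*(-3 + c) = 2*c² + 2*c*(-3 + c))
-k((0/4 + 0/1)*(-3)) = -2*(0/4 + 0/1)*(-3)*(-3 + 2*((0/4 + 0/1)*(-3))) = -2*(0*(¼) + 0*1)*(-3)*(-3 + 2*((0*(¼) + 0*1)*(-3))) = -2*(0 + 0)*(-3)*(-3 + 2*((0 + 0)*(-3))) = -2*0*(-3)*(-3 + 2*(0*(-3))) = -2*0*(-3 + 2*0) = -2*0*(-3 + 0) = -2*0*(-3) = -1*0 = 0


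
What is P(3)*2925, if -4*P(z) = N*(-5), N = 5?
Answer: 73125/4 ≈ 18281.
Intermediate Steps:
P(z) = 25/4 (P(z) = -5*(-5)/4 = -¼*(-25) = 25/4)
P(3)*2925 = (25/4)*2925 = 73125/4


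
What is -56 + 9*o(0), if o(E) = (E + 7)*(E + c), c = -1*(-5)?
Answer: 259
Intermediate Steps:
c = 5
o(E) = (5 + E)*(7 + E) (o(E) = (E + 7)*(E + 5) = (7 + E)*(5 + E) = (5 + E)*(7 + E))
-56 + 9*o(0) = -56 + 9*(35 + 0² + 12*0) = -56 + 9*(35 + 0 + 0) = -56 + 9*35 = -56 + 315 = 259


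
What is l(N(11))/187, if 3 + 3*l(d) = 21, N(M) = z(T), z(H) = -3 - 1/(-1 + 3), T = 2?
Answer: 6/187 ≈ 0.032086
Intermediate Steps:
z(H) = -7/2 (z(H) = -3 - 1/2 = -3 - 1*½ = -3 - ½ = -7/2)
N(M) = -7/2
l(d) = 6 (l(d) = -1 + (⅓)*21 = -1 + 7 = 6)
l(N(11))/187 = 6/187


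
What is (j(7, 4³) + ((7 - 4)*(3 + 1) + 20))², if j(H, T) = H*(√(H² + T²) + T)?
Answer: 433505 + 6720*√4145 ≈ 8.6615e+5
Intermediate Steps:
j(H, T) = H*(T + √(H² + T²))
(j(7, 4³) + ((7 - 4)*(3 + 1) + 20))² = (7*(4³ + √(7² + (4³)²)) + ((7 - 4)*(3 + 1) + 20))² = (7*(64 + √(49 + 64²)) + (3*4 + 20))² = (7*(64 + √(49 + 4096)) + (12 + 20))² = (7*(64 + √4145) + 32)² = ((448 + 7*√4145) + 32)² = (480 + 7*√4145)²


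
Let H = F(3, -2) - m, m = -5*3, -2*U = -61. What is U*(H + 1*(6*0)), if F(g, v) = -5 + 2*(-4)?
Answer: 61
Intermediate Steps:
F(g, v) = -13 (F(g, v) = -5 - 8 = -13)
U = 61/2 (U = -1/2*(-61) = 61/2 ≈ 30.500)
m = -15
H = 2 (H = -13 - 1*(-15) = -13 + 15 = 2)
U*(H + 1*(6*0)) = 61*(2 + 1*(6*0))/2 = 61*(2 + 1*0)/2 = 61*(2 + 0)/2 = (61/2)*2 = 61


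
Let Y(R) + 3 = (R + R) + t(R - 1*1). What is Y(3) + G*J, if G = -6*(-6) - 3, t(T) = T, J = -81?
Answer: -2668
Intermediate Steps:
G = 33 (G = 36 - 3 = 33)
Y(R) = -4 + 3*R (Y(R) = -3 + ((R + R) + (R - 1*1)) = -3 + (2*R + (R - 1)) = -3 + (2*R + (-1 + R)) = -3 + (-1 + 3*R) = -4 + 3*R)
Y(3) + G*J = (-4 + 3*3) + 33*(-81) = (-4 + 9) - 2673 = 5 - 2673 = -2668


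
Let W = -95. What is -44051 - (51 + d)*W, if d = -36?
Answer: -42626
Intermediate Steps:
-44051 - (51 + d)*W = -44051 - (51 - 36)*(-95) = -44051 - 15*(-95) = -44051 - 1*(-1425) = -44051 + 1425 = -42626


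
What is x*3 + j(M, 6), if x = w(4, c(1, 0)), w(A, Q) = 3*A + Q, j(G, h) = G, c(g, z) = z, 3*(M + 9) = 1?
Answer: 82/3 ≈ 27.333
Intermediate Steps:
M = -26/3 (M = -9 + (1/3)*1 = -9 + 1/3 = -26/3 ≈ -8.6667)
w(A, Q) = Q + 3*A
x = 12 (x = 0 + 3*4 = 0 + 12 = 12)
x*3 + j(M, 6) = 12*3 - 26/3 = 36 - 26/3 = 82/3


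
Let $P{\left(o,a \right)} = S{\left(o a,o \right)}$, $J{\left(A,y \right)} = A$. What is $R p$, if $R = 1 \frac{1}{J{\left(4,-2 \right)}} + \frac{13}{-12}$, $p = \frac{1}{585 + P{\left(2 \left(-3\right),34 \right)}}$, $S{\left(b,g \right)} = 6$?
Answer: $- \frac{5}{3546} \approx -0.00141$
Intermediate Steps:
$P{\left(o,a \right)} = 6$
$p = \frac{1}{591}$ ($p = \frac{1}{585 + 6} = \frac{1}{591} \approx 0.001692$)
$R = - \frac{5}{6}$ ($R = 1 \cdot \frac{1}{4} + \frac{13}{-12} = 1 \cdot \frac{1}{4} + 13 \left(- \frac{1}{12}\right) = \frac{1}{4} - \frac{13}{12} = - \frac{5}{6} \approx -0.83333$)
$R p = \left(- \frac{5}{6}\right) \frac{1}{591} = - \frac{5}{3546}$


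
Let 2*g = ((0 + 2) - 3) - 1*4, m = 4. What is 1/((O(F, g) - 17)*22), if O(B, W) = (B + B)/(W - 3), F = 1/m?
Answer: -1/376 ≈ -0.0026596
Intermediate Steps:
F = ¼ (F = 1/4 = ¼ ≈ 0.25000)
g = -5/2 (g = (((0 + 2) - 3) - 1*4)/2 = ((2 - 3) - 4)/2 = (-1 - 4)/2 = (½)*(-5) = -5/2 ≈ -2.5000)
O(B, W) = 2*B/(-3 + W) (O(B, W) = (2*B)/(-3 + W) = 2*B/(-3 + W))
1/((O(F, g) - 17)*22) = 1/((2*(¼)/(-3 - 5/2) - 17)*22) = 1/((2*(¼)/(-11/2) - 17)*22) = 1/((2*(¼)*(-2/11) - 17)*22) = 1/((-1/11 - 17)*22) = 1/(-188/11*22) = 1/(-376) = -1/376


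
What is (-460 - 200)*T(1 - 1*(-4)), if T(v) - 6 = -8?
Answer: 1320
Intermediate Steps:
T(v) = -2 (T(v) = 6 - 8 = -2)
(-460 - 200)*T(1 - 1*(-4)) = (-460 - 200)*(-2) = -660*(-2) = 1320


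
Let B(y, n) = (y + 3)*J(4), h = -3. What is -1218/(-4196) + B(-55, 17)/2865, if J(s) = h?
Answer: 690691/2003590 ≈ 0.34473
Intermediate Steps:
J(s) = -3
B(y, n) = -9 - 3*y (B(y, n) = (y + 3)*(-3) = (3 + y)*(-3) = -9 - 3*y)
-1218/(-4196) + B(-55, 17)/2865 = -1218/(-4196) + (-9 - 3*(-55))/2865 = -1218*(-1/4196) + (-9 + 165)*(1/2865) = 609/2098 + 156*(1/2865) = 609/2098 + 52/955 = 690691/2003590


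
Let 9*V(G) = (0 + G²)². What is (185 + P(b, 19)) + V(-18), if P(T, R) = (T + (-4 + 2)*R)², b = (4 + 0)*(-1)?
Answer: 13613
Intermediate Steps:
V(G) = G⁴/9 (V(G) = (0 + G²)²/9 = (G²)²/9 = G⁴/9)
b = -4 (b = 4*(-1) = -4)
P(T, R) = (T - 2*R)²
(185 + P(b, 19)) + V(-18) = (185 + (-1*(-4) + 2*19)²) + (⅑)*(-18)⁴ = (185 + (4 + 38)²) + (⅑)*104976 = (185 + 42²) + 11664 = (185 + 1764) + 11664 = 1949 + 11664 = 13613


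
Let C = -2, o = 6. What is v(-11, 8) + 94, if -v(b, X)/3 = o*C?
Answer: 130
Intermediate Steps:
v(b, X) = 36 (v(b, X) = -18*(-2) = -3*(-12) = 36)
v(-11, 8) + 94 = 36 + 94 = 130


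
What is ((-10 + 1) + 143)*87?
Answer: 11658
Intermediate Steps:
((-10 + 1) + 143)*87 = (-9 + 143)*87 = 134*87 = 11658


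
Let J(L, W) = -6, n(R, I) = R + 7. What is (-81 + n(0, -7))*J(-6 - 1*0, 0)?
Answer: 444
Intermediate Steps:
n(R, I) = 7 + R
(-81 + n(0, -7))*J(-6 - 1*0, 0) = (-81 + (7 + 0))*(-6) = (-81 + 7)*(-6) = -74*(-6) = 444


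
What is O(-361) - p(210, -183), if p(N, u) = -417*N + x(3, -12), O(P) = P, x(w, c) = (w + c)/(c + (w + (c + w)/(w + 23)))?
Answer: 2354617/27 ≈ 87208.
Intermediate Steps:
x(w, c) = (c + w)/(c + w + (c + w)/(23 + w)) (x(w, c) = (c + w)/(c + (w + (c + w)/(23 + w))) = (c + w)/(c + w + (c + w)/(23 + w)))
p(N, u) = 26/27 - 417*N (p(N, u) = -417*N + (23 + 3)/(24 + 3) = -417*N + 26/27 = 26/27 - 417*N)
O(-361) - p(210, -183) = -361 - (26/27 - 417*210) = -361 - (26/27 - 87570) = -361 - 1*(-2364364/27) = -361 + 2364364/27 = 2354617/27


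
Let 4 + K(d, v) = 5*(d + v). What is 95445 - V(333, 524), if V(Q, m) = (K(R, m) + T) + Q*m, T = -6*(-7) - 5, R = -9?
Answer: -81655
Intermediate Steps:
K(d, v) = -4 + 5*d + 5*v (K(d, v) = -4 + 5*(d + v) = -4 + (5*d + 5*v) = -4 + 5*d + 5*v)
T = 37 (T = 42 - 5 = 37)
V(Q, m) = -12 + 5*m + Q*m (V(Q, m) = ((-4 + 5*(-9) + 5*m) + 37) + Q*m = ((-4 - 45 + 5*m) + 37) + Q*m = ((-49 + 5*m) + 37) + Q*m = (-12 + 5*m) + Q*m = -12 + 5*m + Q*m)
95445 - V(333, 524) = 95445 - (-12 + 5*524 + 333*524) = 95445 - (-12 + 2620 + 174492) = 95445 - 1*177100 = 95445 - 177100 = -81655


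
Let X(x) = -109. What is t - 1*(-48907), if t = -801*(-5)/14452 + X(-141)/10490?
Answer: 3707207009771/75800740 ≈ 48907.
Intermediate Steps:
t = 20218591/75800740 (t = -801*(-5)/14452 - 109/10490 = 4005*(1/14452) - 109*1/10490 = 4005/14452 - 109/10490 = 20218591/75800740 ≈ 0.26673)
t - 1*(-48907) = 20218591/75800740 - 1*(-48907) = 20218591/75800740 + 48907 = 3707207009771/75800740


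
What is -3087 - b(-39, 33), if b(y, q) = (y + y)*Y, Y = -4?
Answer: -3399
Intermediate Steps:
b(y, q) = -8*y (b(y, q) = (y + y)*(-4) = (2*y)*(-4) = -8*y)
-3087 - b(-39, 33) = -3087 - (-8)*(-39) = -3087 - 1*312 = -3087 - 312 = -3399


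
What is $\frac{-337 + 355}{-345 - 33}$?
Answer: $- \frac{1}{21} \approx -0.047619$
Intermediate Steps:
$\frac{-337 + 355}{-345 - 33} = \frac{18}{-378} = 18 \left(- \frac{1}{378}\right) = - \frac{1}{21}$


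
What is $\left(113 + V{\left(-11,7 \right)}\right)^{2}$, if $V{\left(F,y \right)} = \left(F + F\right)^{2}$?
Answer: $356409$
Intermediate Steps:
$V{\left(F,y \right)} = 4 F^{2}$ ($V{\left(F,y \right)} = \left(2 F\right)^{2} = 4 F^{2}$)
$\left(113 + V{\left(-11,7 \right)}\right)^{2} = \left(113 + 4 \left(-11\right)^{2}\right)^{2} = \left(113 + 4 \cdot 121\right)^{2} = \left(113 + 484\right)^{2} = 597^{2} = 356409$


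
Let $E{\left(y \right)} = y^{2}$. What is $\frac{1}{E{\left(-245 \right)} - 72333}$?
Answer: $- \frac{1}{12308} \approx -8.1248 \cdot 10^{-5}$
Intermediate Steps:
$\frac{1}{E{\left(-245 \right)} - 72333} = \frac{1}{\left(-245\right)^{2} - 72333} = \frac{1}{60025 - 72333} = \frac{1}{-12308} = - \frac{1}{12308}$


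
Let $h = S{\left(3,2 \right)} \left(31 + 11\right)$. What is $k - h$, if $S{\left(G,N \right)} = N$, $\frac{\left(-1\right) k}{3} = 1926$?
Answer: $-5862$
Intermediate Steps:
$k = -5778$ ($k = \left(-3\right) 1926 = -5778$)
$h = 84$ ($h = 2 \left(31 + 11\right) = 2 \cdot 42 = 84$)
$k - h = -5778 - 84 = -5862$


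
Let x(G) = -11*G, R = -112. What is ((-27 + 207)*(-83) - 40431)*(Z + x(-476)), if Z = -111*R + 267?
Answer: -993078885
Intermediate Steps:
Z = 12699 (Z = -111*(-112) + 267 = 12432 + 267 = 12699)
((-27 + 207)*(-83) - 40431)*(Z + x(-476)) = ((-27 + 207)*(-83) - 40431)*(12699 - 11*(-476)) = (180*(-83) - 40431)*(12699 + 5236) = (-14940 - 40431)*17935 = -55371*17935 = -993078885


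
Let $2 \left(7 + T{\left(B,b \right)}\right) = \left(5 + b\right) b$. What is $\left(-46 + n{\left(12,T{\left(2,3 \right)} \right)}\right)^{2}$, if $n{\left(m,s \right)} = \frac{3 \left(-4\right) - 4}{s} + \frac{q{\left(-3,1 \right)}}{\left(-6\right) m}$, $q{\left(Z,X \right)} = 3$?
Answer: $\frac{34916281}{14400} \approx 2424.7$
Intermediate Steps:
$T{\left(B,b \right)} = -7 + \frac{b \left(5 + b\right)}{2}$ ($T{\left(B,b \right)} = -7 + \frac{\left(5 + b\right) b}{2} = -7 + \frac{b \left(5 + b\right)}{2}$)
$n{\left(m,s \right)} = - \frac{16}{s} - \frac{1}{2 m}$ ($n{\left(m,s \right)} = \frac{3 \left(-4\right) - 4}{s} + \frac{3}{\left(-6\right) m} = \frac{-12 - 4}{s} + 3 \left(- \frac{1}{6 m}\right) = - \frac{16}{s} - \frac{1}{2 m}$)
$\left(-46 + n{\left(12,T{\left(2,3 \right)} \right)}\right)^{2} = \left(-46 - \left(\frac{1}{24} + \frac{16}{-7 + \frac{3^{2}}{2} + \frac{5}{2} \cdot 3}\right)\right)^{2} = \left(-46 - \left(\frac{1}{24} + \frac{16}{-7 + \frac{1}{2} \cdot 9 + \frac{15}{2}}\right)\right)^{2} = \left(-46 - \left(\frac{1}{24} + \frac{16}{-7 + \frac{9}{2} + \frac{15}{2}}\right)\right)^{2} = \left(-46 - \left(\frac{1}{24} + \frac{16}{5}\right)\right)^{2} = \left(-46 - \frac{389}{120}\right)^{2} = \left(- \frac{5909}{120}\right)^{2} = \frac{34916281}{14400}$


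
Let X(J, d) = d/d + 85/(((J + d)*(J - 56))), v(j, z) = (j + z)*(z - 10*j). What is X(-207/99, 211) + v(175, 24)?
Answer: -504363319891/1468422 ≈ -3.4347e+5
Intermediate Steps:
X(J, d) = 1 + 85/((-56 + J)*(J + d)) (X(J, d) = 1 + 85/(((J + d)*(-56 + J))) = 1 + 85/(((-56 + J)*(J + d))) = 1 + 85*(1/((-56 + J)*(J + d))) = 1 + 85/((-56 + J)*(J + d)))
X(-207/99, 211) + v(175, 24) = (85 + (-207/99)² - (-11592)/99 - 56*211 - 207/99*211)/((-207/99)² - (-11592)/99 - 56*211 - 207/99*211) + (24² - 10*175² - 9*175*24) = (85 + (-207*1/99)² - (-11592)/99 - 11816 - 207*1/99*211)/((-207*1/99)² - (-11592)/99 - 11816 - 207*1/99*211) + (576 - 10*30625 - 37800) = (85 + (-23/11)² - 56*(-23/11) - 11816 - 23/11*211)/((-23/11)² - 56*(-23/11) - 11816 - 23/11*211) + (576 - 306250 - 37800) = (85 + 529/121 + 1288/11 - 11816 - 4853/11)/(529/121 + 1288/11 - 11816 - 4853/11) - 343474 = -1458137/121/(-1468422/121) - 343474 = -121/1468422*(-1458137/121) - 343474 = 1458137/1468422 - 343474 = -504363319891/1468422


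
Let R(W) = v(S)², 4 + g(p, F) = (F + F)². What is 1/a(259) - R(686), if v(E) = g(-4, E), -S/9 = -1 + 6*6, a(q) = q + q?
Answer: -81598693234687/518 ≈ -1.5753e+11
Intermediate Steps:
g(p, F) = -4 + 4*F² (g(p, F) = -4 + (F + F)² = -4 + (2*F)² = -4 + 4*F²)
a(q) = 2*q
S = -315 (S = -9*(-1 + 6*6) = -9*(-1 + 36) = -9*35 = -315)
v(E) = -4 + 4*E²
R(W) = 157526434816 (R(W) = (-4 + 4*(-315)²)² = (-4 + 4*99225)² = (-4 + 396900)² = 396896² = 157526434816)
1/a(259) - R(686) = 1/(2*259) - 1*157526434816 = 1/518 - 157526434816 = -81598693234687/518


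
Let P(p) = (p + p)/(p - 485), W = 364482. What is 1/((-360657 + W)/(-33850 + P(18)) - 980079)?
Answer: -15807986/15493076897169 ≈ -1.0203e-6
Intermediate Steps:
P(p) = 2*p/(-485 + p) (P(p) = (2*p)/(-485 + p) = 2*p/(-485 + p))
1/((-360657 + W)/(-33850 + P(18)) - 980079) = 1/((-360657 + 364482)/(-33850 + 2*18/(-485 + 18)) - 980079) = 1/(3825/(-33850 + 2*18/(-467)) - 980079) = 1/(3825/(-33850 + 2*18*(-1/467)) - 980079) = 1/(3825/(-33850 - 36/467) - 980079) = 1/(3825/(-15807986/467) - 980079) = 1/(3825*(-467/15807986) - 980079) = 1/(-1786275/15807986 - 980079) = 1/(-15493076897169/15807986) = -15807986/15493076897169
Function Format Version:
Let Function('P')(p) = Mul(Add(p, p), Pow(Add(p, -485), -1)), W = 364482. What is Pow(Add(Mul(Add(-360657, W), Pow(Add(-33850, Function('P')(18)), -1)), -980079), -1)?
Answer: Rational(-15807986, 15493076897169) ≈ -1.0203e-6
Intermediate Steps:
Function('P')(p) = Mul(2, p, Pow(Add(-485, p), -1)) (Function('P')(p) = Mul(Mul(2, p), Pow(Add(-485, p), -1)) = Mul(2, p, Pow(Add(-485, p), -1)))
Pow(Add(Mul(Add(-360657, W), Pow(Add(-33850, Function('P')(18)), -1)), -980079), -1) = Pow(Add(Mul(Add(-360657, 364482), Pow(Add(-33850, Mul(2, 18, Pow(Add(-485, 18), -1))), -1)), -980079), -1) = Pow(Add(Mul(3825, Pow(Add(-33850, Mul(2, 18, Pow(-467, -1))), -1)), -980079), -1) = Pow(Add(Mul(3825, Pow(Add(-33850, Mul(2, 18, Rational(-1, 467))), -1)), -980079), -1) = Pow(Add(Mul(3825, Pow(Add(-33850, Rational(-36, 467)), -1)), -980079), -1) = Pow(Add(Mul(3825, Pow(Rational(-15807986, 467), -1)), -980079), -1) = Pow(Add(Mul(3825, Rational(-467, 15807986)), -980079), -1) = Pow(Add(Rational(-1786275, 15807986), -980079), -1) = Pow(Rational(-15493076897169, 15807986), -1) = Rational(-15807986, 15493076897169)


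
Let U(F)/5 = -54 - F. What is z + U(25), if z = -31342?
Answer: -31737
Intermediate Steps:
U(F) = -270 - 5*F (U(F) = 5*(-54 - F) = -270 - 5*F)
z + U(25) = -31342 + (-270 - 5*25) = -31342 + (-270 - 125) = -31342 - 395 = -31737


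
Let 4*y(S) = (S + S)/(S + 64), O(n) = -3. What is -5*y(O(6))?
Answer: 15/122 ≈ 0.12295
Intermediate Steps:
y(S) = S/(2*(64 + S)) (y(S) = ((S + S)/(S + 64))/4 = ((2*S)/(64 + S))/4 = (2*S/(64 + S))/4 = S/(2*(64 + S)))
-5*y(O(6)) = -5*(-3)/(2*(64 - 3)) = -5*(-3)/(2*61) = -5*(-3/122) = 15/122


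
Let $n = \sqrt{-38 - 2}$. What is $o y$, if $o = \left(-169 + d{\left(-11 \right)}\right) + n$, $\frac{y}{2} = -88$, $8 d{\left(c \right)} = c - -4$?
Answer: $29898 - 352 i \sqrt{10} \approx 29898.0 - 1113.1 i$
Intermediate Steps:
$n = 2 i \sqrt{10}$ ($n = \sqrt{-40} = 2 i \sqrt{10} \approx 6.3246 i$)
$d{\left(c \right)} = \frac{1}{2} + \frac{c}{8}$ ($d{\left(c \right)} = \frac{c - -4}{8} = \frac{c + 4}{8} = \frac{4 + c}{8} = \frac{1}{2} + \frac{c}{8}$)
$y = -176$ ($y = 2 \left(-88\right) = -176$)
$o = - \frac{1359}{8} + 2 i \sqrt{10}$ ($o = \left(-169 + \left(\frac{1}{2} + \frac{1}{8} \left(-11\right)\right)\right) + 2 i \sqrt{10} = \left(-169 + \left(\frac{1}{2} - \frac{11}{8}\right)\right) + 2 i \sqrt{10} = \left(-169 - \frac{7}{8}\right) + 2 i \sqrt{10} = - \frac{1359}{8} + 2 i \sqrt{10} \approx -169.88 + 6.3246 i$)
$o y = \left(- \frac{1359}{8} + 2 i \sqrt{10}\right) \left(-176\right) = 29898 - 352 i \sqrt{10}$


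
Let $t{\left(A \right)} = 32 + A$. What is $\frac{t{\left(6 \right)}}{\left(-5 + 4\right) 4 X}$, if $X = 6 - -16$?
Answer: $- \frac{19}{44} \approx -0.43182$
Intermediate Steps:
$X = 22$ ($X = 6 + 16 = 22$)
$\frac{t{\left(6 \right)}}{\left(-5 + 4\right) 4 X} = \frac{32 + 6}{\left(-5 + 4\right) 4 \cdot 22} = \frac{38}{\left(-1\right) 4 \cdot 22} = \frac{38}{\left(-4\right) 22} = \frac{38}{-88} = 38 \left(- \frac{1}{88}\right) = - \frac{19}{44}$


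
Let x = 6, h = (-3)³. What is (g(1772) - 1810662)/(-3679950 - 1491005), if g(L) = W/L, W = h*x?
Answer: 21975981/62759810 ≈ 0.35016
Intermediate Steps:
h = -27
W = -162 (W = -27*6 = -162)
g(L) = -162/L
(g(1772) - 1810662)/(-3679950 - 1491005) = (-162/1772 - 1810662)/(-3679950 - 1491005) = (-162*1/1772 - 1810662)/(-5170955) = (-81/886 - 1810662)*(-1/5170955) = -1604246613/886*(-1/5170955) = 21975981/62759810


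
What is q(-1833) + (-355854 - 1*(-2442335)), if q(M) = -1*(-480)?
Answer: 2086961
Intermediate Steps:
q(M) = 480
q(-1833) + (-355854 - 1*(-2442335)) = 480 + (-355854 - 1*(-2442335)) = 480 + (-355854 + 2442335) = 480 + 2086481 = 2086961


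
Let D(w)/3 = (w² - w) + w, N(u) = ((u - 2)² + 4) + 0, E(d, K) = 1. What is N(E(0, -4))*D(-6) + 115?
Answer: 655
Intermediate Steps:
N(u) = 4 + (-2 + u)² (N(u) = ((-2 + u)² + 4) + 0 = (4 + (-2 + u)²) + 0 = 4 + (-2 + u)²)
D(w) = 3*w² (D(w) = 3*((w² - w) + w) = 3*w²)
N(E(0, -4))*D(-6) + 115 = (4 + (-2 + 1)²)*(3*(-6)²) + 115 = (4 + (-1)²)*(3*36) + 115 = (4 + 1)*108 + 115 = 5*108 + 115 = 540 + 115 = 655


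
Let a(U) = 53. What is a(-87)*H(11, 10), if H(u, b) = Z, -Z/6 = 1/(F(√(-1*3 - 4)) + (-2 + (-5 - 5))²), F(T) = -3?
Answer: -106/47 ≈ -2.2553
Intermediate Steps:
Z = -2/47 (Z = -6/(-3 + (-2 + (-5 - 5))²) = -6/(-3 + (-2 - 10)²) = -6/(-3 + (-12)²) = -6/(-3 + 144) = -6/141 = -6*1/141 = -2/47 ≈ -0.042553)
H(u, b) = -2/47
a(-87)*H(11, 10) = 53*(-2/47) = -106/47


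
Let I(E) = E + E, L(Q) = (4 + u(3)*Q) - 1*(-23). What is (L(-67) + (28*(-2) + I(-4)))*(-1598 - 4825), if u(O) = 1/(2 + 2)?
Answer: 1380945/4 ≈ 3.4524e+5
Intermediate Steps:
u(O) = ¼ (u(O) = 1/4 = ¼)
L(Q) = 27 + Q/4 (L(Q) = (4 + Q/4) - 1*(-23) = (4 + Q/4) + 23 = 27 + Q/4)
I(E) = 2*E
(L(-67) + (28*(-2) + I(-4)))*(-1598 - 4825) = ((27 + (¼)*(-67)) + (28*(-2) + 2*(-4)))*(-1598 - 4825) = ((27 - 67/4) + (-56 - 8))*(-6423) = (41/4 - 64)*(-6423) = -215/4*(-6423) = 1380945/4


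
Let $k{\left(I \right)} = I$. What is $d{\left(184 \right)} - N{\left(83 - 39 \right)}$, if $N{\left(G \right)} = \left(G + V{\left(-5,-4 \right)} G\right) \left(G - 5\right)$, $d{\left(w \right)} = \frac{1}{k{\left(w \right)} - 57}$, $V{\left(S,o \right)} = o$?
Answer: $\frac{653797}{127} \approx 5148.0$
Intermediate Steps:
$d{\left(w \right)} = \frac{1}{-57 + w}$ ($d{\left(w \right)} = \frac{1}{w - 57} = \frac{1}{-57 + w}$)
$N{\left(G \right)} = - 3 G \left(-5 + G\right)$ ($N{\left(G \right)} = \left(G - 4 G\right) \left(G - 5\right) = - 3 G \left(-5 + G\right)$)
$d{\left(184 \right)} - N{\left(83 - 39 \right)} = \frac{1}{-57 + 184} - 3 \left(83 - 39\right) \left(5 - \left(83 - 39\right)\right) = \frac{1}{127} - 3 \cdot 44 \left(5 - 44\right) = \frac{1}{127} - 3 \cdot 44 \left(-39\right) = \frac{1}{127} - -5148 = \frac{1}{127} + 5148 = \frac{653797}{127}$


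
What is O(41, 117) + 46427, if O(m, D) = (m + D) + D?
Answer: 46702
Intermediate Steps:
O(m, D) = m + 2*D (O(m, D) = (D + m) + D = m + 2*D)
O(41, 117) + 46427 = (41 + 2*117) + 46427 = (41 + 234) + 46427 = 275 + 46427 = 46702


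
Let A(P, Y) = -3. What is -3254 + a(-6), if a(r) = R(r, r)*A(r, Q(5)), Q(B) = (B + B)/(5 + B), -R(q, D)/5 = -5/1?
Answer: -3329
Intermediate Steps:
R(q, D) = 25 (R(q, D) = -(-25)/1 = -(-25) = -5*(-5) = 25)
Q(B) = 2*B/(5 + B) (Q(B) = (2*B)/(5 + B) = 2*B/(5 + B))
a(r) = -75 (a(r) = 25*(-3) = -75)
-3254 + a(-6) = -3254 - 75 = -3329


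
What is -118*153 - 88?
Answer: -18142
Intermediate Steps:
-118*153 - 88 = -18054 - 88 = -18142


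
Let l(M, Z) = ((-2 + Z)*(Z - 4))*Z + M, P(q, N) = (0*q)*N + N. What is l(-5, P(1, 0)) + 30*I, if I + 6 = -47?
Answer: -1595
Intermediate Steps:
I = -53 (I = -6 - 47 = -53)
P(q, N) = N (P(q, N) = 0*N + N = 0 + N = N)
l(M, Z) = M + Z*(-4 + Z)*(-2 + Z) (l(M, Z) = ((-2 + Z)*(-4 + Z))*Z + M = ((-4 + Z)*(-2 + Z))*Z + M = Z*(-4 + Z)*(-2 + Z) + M = M + Z*(-4 + Z)*(-2 + Z))
l(-5, P(1, 0)) + 30*I = (-5 + 0³ - 6*0² + 8*0) + 30*(-53) = (-5 + 0 - 6*0 + 0) - 1590 = (-5 + 0 + 0 + 0) - 1590 = -5 - 1590 = -1595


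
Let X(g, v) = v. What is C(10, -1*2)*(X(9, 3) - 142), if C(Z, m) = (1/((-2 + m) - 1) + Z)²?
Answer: -333739/25 ≈ -13350.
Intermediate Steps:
C(Z, m) = (Z + 1/(-3 + m))² (C(Z, m) = (1/(-3 + m) + Z)² = (Z + 1/(-3 + m))²)
C(10, -1*2)*(X(9, 3) - 142) = ((1 - 3*10 + 10*(-1*2))²/(-3 - 1*2)²)*(3 - 142) = ((1 - 30 + 10*(-2))²/(-3 - 2)²)*(-139) = ((1 - 30 - 20)²/(-5)²)*(-139) = ((1/25)*(-49)²)*(-139) = ((1/25)*2401)*(-139) = (2401/25)*(-139) = -333739/25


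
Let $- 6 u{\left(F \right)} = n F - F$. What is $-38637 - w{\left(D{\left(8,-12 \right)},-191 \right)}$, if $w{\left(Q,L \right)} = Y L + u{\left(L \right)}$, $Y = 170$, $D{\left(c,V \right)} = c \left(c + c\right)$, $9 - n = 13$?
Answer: $- \frac{36047}{6} \approx -6007.8$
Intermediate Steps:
$n = -4$ ($n = 9 - 13 = -4$)
$D{\left(c,V \right)} = 2 c^{2}$ ($D{\left(c,V \right)} = c 2 c = 2 c^{2}$)
$u{\left(F \right)} = \frac{5 F}{6}$ ($u{\left(F \right)} = - \frac{- 4 F - F}{6} = - \frac{\left(-5\right) F}{6} = \frac{5 F}{6}$)
$w{\left(Q,L \right)} = \frac{1025 L}{6}$ ($w{\left(Q,L \right)} = 170 L + \frac{5 L}{6} = \frac{1025 L}{6}$)
$-38637 - w{\left(D{\left(8,-12 \right)},-191 \right)} = -38637 - \frac{1025}{6} \left(-191\right) = -38637 - - \frac{195775}{6} = -38637 + \frac{195775}{6} = - \frac{36047}{6}$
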